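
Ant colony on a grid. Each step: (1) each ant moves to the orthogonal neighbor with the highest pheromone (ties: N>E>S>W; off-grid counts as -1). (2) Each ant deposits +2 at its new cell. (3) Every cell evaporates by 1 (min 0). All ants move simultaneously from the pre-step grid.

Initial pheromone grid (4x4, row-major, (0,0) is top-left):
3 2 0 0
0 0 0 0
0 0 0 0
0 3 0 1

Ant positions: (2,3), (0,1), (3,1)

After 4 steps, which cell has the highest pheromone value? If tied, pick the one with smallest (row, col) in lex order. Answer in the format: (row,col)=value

Answer: (0,0)=3

Derivation:
Step 1: ant0:(2,3)->S->(3,3) | ant1:(0,1)->W->(0,0) | ant2:(3,1)->N->(2,1)
  grid max=4 at (0,0)
Step 2: ant0:(3,3)->N->(2,3) | ant1:(0,0)->E->(0,1) | ant2:(2,1)->S->(3,1)
  grid max=3 at (0,0)
Step 3: ant0:(2,3)->S->(3,3) | ant1:(0,1)->W->(0,0) | ant2:(3,1)->N->(2,1)
  grid max=4 at (0,0)
Step 4: ant0:(3,3)->N->(2,3) | ant1:(0,0)->E->(0,1) | ant2:(2,1)->S->(3,1)
  grid max=3 at (0,0)
Final grid:
  3 2 0 0
  0 0 0 0
  0 0 0 1
  0 3 0 1
Max pheromone 3 at (0,0)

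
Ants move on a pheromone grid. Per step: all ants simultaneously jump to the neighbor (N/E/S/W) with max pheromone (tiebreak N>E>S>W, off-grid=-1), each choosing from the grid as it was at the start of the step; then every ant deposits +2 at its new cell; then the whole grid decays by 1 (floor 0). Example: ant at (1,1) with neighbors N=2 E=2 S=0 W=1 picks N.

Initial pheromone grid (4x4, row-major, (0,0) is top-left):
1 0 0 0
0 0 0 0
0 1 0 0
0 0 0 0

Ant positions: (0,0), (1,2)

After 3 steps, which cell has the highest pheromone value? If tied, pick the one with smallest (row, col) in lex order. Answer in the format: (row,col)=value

Step 1: ant0:(0,0)->E->(0,1) | ant1:(1,2)->N->(0,2)
  grid max=1 at (0,1)
Step 2: ant0:(0,1)->E->(0,2) | ant1:(0,2)->W->(0,1)
  grid max=2 at (0,1)
Step 3: ant0:(0,2)->W->(0,1) | ant1:(0,1)->E->(0,2)
  grid max=3 at (0,1)
Final grid:
  0 3 3 0
  0 0 0 0
  0 0 0 0
  0 0 0 0
Max pheromone 3 at (0,1)

Answer: (0,1)=3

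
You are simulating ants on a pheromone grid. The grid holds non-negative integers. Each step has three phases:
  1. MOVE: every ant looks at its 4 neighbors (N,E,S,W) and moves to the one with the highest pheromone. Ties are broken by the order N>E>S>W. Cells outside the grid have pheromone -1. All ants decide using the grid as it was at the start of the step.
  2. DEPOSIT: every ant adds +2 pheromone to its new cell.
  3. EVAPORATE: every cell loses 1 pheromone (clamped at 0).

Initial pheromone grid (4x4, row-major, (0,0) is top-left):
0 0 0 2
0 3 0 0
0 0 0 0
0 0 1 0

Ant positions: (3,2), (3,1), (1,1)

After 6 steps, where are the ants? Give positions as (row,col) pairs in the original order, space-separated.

Step 1: ant0:(3,2)->N->(2,2) | ant1:(3,1)->E->(3,2) | ant2:(1,1)->N->(0,1)
  grid max=2 at (1,1)
Step 2: ant0:(2,2)->S->(3,2) | ant1:(3,2)->N->(2,2) | ant2:(0,1)->S->(1,1)
  grid max=3 at (1,1)
Step 3: ant0:(3,2)->N->(2,2) | ant1:(2,2)->S->(3,2) | ant2:(1,1)->N->(0,1)
  grid max=4 at (3,2)
Step 4: ant0:(2,2)->S->(3,2) | ant1:(3,2)->N->(2,2) | ant2:(0,1)->S->(1,1)
  grid max=5 at (3,2)
Step 5: ant0:(3,2)->N->(2,2) | ant1:(2,2)->S->(3,2) | ant2:(1,1)->N->(0,1)
  grid max=6 at (3,2)
Step 6: ant0:(2,2)->S->(3,2) | ant1:(3,2)->N->(2,2) | ant2:(0,1)->S->(1,1)
  grid max=7 at (3,2)

(3,2) (2,2) (1,1)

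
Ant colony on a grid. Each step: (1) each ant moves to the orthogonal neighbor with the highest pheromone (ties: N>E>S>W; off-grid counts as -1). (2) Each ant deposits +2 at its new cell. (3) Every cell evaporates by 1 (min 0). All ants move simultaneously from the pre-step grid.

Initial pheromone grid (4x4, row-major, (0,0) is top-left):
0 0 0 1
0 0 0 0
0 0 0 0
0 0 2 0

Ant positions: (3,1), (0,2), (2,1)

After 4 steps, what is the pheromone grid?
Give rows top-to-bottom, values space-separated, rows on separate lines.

After step 1: ants at (3,2),(0,3),(1,1)
  0 0 0 2
  0 1 0 0
  0 0 0 0
  0 0 3 0
After step 2: ants at (2,2),(1,3),(0,1)
  0 1 0 1
  0 0 0 1
  0 0 1 0
  0 0 2 0
After step 3: ants at (3,2),(0,3),(0,2)
  0 0 1 2
  0 0 0 0
  0 0 0 0
  0 0 3 0
After step 4: ants at (2,2),(0,2),(0,3)
  0 0 2 3
  0 0 0 0
  0 0 1 0
  0 0 2 0

0 0 2 3
0 0 0 0
0 0 1 0
0 0 2 0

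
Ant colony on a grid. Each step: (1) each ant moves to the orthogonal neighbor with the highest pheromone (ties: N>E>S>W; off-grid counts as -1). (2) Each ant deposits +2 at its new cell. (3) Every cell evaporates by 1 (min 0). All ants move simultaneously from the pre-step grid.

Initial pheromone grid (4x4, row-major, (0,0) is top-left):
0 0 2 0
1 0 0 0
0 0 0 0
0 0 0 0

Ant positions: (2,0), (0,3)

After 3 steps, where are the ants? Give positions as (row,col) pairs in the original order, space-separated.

Step 1: ant0:(2,0)->N->(1,0) | ant1:(0,3)->W->(0,2)
  grid max=3 at (0,2)
Step 2: ant0:(1,0)->N->(0,0) | ant1:(0,2)->E->(0,3)
  grid max=2 at (0,2)
Step 3: ant0:(0,0)->S->(1,0) | ant1:(0,3)->W->(0,2)
  grid max=3 at (0,2)

(1,0) (0,2)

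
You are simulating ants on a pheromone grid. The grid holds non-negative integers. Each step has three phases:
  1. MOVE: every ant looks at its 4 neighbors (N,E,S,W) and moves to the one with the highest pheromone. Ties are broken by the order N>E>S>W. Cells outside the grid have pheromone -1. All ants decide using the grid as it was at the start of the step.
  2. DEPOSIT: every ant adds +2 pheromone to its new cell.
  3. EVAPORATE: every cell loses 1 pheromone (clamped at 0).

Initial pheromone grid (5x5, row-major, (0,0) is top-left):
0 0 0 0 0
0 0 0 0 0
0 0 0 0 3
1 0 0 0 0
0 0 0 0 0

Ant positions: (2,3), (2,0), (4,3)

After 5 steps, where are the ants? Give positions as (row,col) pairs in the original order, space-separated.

Step 1: ant0:(2,3)->E->(2,4) | ant1:(2,0)->S->(3,0) | ant2:(4,3)->N->(3,3)
  grid max=4 at (2,4)
Step 2: ant0:(2,4)->N->(1,4) | ant1:(3,0)->N->(2,0) | ant2:(3,3)->N->(2,3)
  grid max=3 at (2,4)
Step 3: ant0:(1,4)->S->(2,4) | ant1:(2,0)->S->(3,0) | ant2:(2,3)->E->(2,4)
  grid max=6 at (2,4)
Step 4: ant0:(2,4)->N->(1,4) | ant1:(3,0)->N->(2,0) | ant2:(2,4)->N->(1,4)
  grid max=5 at (2,4)
Step 5: ant0:(1,4)->S->(2,4) | ant1:(2,0)->S->(3,0) | ant2:(1,4)->S->(2,4)
  grid max=8 at (2,4)

(2,4) (3,0) (2,4)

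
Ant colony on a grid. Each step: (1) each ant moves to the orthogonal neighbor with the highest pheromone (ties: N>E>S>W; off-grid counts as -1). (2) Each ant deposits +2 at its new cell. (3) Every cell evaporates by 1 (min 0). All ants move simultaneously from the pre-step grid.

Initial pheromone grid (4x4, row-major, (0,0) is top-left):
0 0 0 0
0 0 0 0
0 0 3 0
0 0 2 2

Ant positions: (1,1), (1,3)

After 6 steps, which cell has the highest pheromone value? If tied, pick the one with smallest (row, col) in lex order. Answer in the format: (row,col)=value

Step 1: ant0:(1,1)->N->(0,1) | ant1:(1,3)->N->(0,3)
  grid max=2 at (2,2)
Step 2: ant0:(0,1)->E->(0,2) | ant1:(0,3)->S->(1,3)
  grid max=1 at (0,2)
Step 3: ant0:(0,2)->E->(0,3) | ant1:(1,3)->N->(0,3)
  grid max=3 at (0,3)
Step 4: ant0:(0,3)->S->(1,3) | ant1:(0,3)->S->(1,3)
  grid max=3 at (1,3)
Step 5: ant0:(1,3)->N->(0,3) | ant1:(1,3)->N->(0,3)
  grid max=5 at (0,3)
Step 6: ant0:(0,3)->S->(1,3) | ant1:(0,3)->S->(1,3)
  grid max=5 at (1,3)
Final grid:
  0 0 0 4
  0 0 0 5
  0 0 0 0
  0 0 0 0
Max pheromone 5 at (1,3)

Answer: (1,3)=5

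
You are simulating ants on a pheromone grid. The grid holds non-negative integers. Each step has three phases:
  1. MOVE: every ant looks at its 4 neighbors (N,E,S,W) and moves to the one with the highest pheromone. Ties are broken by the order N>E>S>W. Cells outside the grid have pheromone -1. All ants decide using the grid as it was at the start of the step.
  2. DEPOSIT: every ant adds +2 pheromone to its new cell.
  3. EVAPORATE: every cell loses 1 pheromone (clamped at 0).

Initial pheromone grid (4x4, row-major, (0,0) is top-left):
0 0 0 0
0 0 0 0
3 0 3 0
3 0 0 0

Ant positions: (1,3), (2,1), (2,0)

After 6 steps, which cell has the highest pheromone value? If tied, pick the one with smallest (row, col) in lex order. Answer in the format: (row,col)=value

Step 1: ant0:(1,3)->N->(0,3) | ant1:(2,1)->E->(2,2) | ant2:(2,0)->S->(3,0)
  grid max=4 at (2,2)
Step 2: ant0:(0,3)->S->(1,3) | ant1:(2,2)->N->(1,2) | ant2:(3,0)->N->(2,0)
  grid max=3 at (2,0)
Step 3: ant0:(1,3)->W->(1,2) | ant1:(1,2)->S->(2,2) | ant2:(2,0)->S->(3,0)
  grid max=4 at (2,2)
Step 4: ant0:(1,2)->S->(2,2) | ant1:(2,2)->N->(1,2) | ant2:(3,0)->N->(2,0)
  grid max=5 at (2,2)
Step 5: ant0:(2,2)->N->(1,2) | ant1:(1,2)->S->(2,2) | ant2:(2,0)->S->(3,0)
  grid max=6 at (2,2)
Step 6: ant0:(1,2)->S->(2,2) | ant1:(2,2)->N->(1,2) | ant2:(3,0)->N->(2,0)
  grid max=7 at (2,2)
Final grid:
  0 0 0 0
  0 0 5 0
  3 0 7 0
  3 0 0 0
Max pheromone 7 at (2,2)

Answer: (2,2)=7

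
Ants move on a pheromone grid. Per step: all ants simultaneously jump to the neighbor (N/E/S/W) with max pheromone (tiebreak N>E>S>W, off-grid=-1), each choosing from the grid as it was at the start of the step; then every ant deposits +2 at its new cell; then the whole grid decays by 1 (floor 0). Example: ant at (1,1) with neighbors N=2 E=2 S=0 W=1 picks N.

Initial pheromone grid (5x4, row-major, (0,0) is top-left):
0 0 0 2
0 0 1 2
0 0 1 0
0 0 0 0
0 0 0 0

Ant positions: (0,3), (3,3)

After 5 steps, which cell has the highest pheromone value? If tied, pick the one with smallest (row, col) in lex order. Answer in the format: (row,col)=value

Step 1: ant0:(0,3)->S->(1,3) | ant1:(3,3)->N->(2,3)
  grid max=3 at (1,3)
Step 2: ant0:(1,3)->N->(0,3) | ant1:(2,3)->N->(1,3)
  grid max=4 at (1,3)
Step 3: ant0:(0,3)->S->(1,3) | ant1:(1,3)->N->(0,3)
  grid max=5 at (1,3)
Step 4: ant0:(1,3)->N->(0,3) | ant1:(0,3)->S->(1,3)
  grid max=6 at (1,3)
Step 5: ant0:(0,3)->S->(1,3) | ant1:(1,3)->N->(0,3)
  grid max=7 at (1,3)
Final grid:
  0 0 0 5
  0 0 0 7
  0 0 0 0
  0 0 0 0
  0 0 0 0
Max pheromone 7 at (1,3)

Answer: (1,3)=7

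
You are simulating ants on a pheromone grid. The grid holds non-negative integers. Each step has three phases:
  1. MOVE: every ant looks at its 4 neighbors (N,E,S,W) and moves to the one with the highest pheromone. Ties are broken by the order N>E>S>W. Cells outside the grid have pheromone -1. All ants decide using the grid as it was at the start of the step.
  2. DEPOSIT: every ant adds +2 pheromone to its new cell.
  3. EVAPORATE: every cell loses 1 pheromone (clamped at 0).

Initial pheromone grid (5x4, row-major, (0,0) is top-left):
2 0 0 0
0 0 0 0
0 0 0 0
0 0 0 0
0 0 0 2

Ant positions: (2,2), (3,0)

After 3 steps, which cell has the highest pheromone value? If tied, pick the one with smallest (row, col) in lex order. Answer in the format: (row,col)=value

Answer: (0,0)=1

Derivation:
Step 1: ant0:(2,2)->N->(1,2) | ant1:(3,0)->N->(2,0)
  grid max=1 at (0,0)
Step 2: ant0:(1,2)->N->(0,2) | ant1:(2,0)->N->(1,0)
  grid max=1 at (0,2)
Step 3: ant0:(0,2)->E->(0,3) | ant1:(1,0)->N->(0,0)
  grid max=1 at (0,0)
Final grid:
  1 0 0 1
  0 0 0 0
  0 0 0 0
  0 0 0 0
  0 0 0 0
Max pheromone 1 at (0,0)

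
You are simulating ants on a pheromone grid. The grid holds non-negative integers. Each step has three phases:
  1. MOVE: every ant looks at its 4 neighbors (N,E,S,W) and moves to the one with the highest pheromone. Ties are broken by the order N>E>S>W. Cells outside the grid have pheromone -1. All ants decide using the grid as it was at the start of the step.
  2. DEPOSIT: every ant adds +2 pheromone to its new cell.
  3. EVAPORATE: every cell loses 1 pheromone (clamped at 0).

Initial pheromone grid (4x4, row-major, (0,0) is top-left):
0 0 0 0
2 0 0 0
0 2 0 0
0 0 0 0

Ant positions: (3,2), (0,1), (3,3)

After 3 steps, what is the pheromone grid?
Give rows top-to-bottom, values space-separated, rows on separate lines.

After step 1: ants at (2,2),(0,2),(2,3)
  0 0 1 0
  1 0 0 0
  0 1 1 1
  0 0 0 0
After step 2: ants at (2,3),(0,3),(2,2)
  0 0 0 1
  0 0 0 0
  0 0 2 2
  0 0 0 0
After step 3: ants at (2,2),(1,3),(2,3)
  0 0 0 0
  0 0 0 1
  0 0 3 3
  0 0 0 0

0 0 0 0
0 0 0 1
0 0 3 3
0 0 0 0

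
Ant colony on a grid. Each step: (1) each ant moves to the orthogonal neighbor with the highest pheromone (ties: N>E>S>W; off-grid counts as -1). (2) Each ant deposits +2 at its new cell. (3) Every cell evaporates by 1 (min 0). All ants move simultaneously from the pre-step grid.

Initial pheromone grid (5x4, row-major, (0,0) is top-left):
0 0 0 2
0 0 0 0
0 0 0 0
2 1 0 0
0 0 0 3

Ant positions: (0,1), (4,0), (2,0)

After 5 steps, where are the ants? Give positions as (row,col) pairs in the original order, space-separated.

Step 1: ant0:(0,1)->E->(0,2) | ant1:(4,0)->N->(3,0) | ant2:(2,0)->S->(3,0)
  grid max=5 at (3,0)
Step 2: ant0:(0,2)->E->(0,3) | ant1:(3,0)->N->(2,0) | ant2:(3,0)->N->(2,0)
  grid max=4 at (3,0)
Step 3: ant0:(0,3)->S->(1,3) | ant1:(2,0)->S->(3,0) | ant2:(2,0)->S->(3,0)
  grid max=7 at (3,0)
Step 4: ant0:(1,3)->N->(0,3) | ant1:(3,0)->N->(2,0) | ant2:(3,0)->N->(2,0)
  grid max=6 at (3,0)
Step 5: ant0:(0,3)->S->(1,3) | ant1:(2,0)->S->(3,0) | ant2:(2,0)->S->(3,0)
  grid max=9 at (3,0)

(1,3) (3,0) (3,0)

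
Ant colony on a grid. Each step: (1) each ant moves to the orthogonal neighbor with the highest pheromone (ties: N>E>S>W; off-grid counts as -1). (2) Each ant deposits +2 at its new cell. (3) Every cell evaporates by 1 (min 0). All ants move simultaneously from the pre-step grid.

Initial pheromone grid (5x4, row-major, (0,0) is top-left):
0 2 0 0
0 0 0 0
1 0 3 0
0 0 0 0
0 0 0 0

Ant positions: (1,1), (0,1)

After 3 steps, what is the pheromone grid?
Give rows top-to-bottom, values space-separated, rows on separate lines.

After step 1: ants at (0,1),(0,2)
  0 3 1 0
  0 0 0 0
  0 0 2 0
  0 0 0 0
  0 0 0 0
After step 2: ants at (0,2),(0,1)
  0 4 2 0
  0 0 0 0
  0 0 1 0
  0 0 0 0
  0 0 0 0
After step 3: ants at (0,1),(0,2)
  0 5 3 0
  0 0 0 0
  0 0 0 0
  0 0 0 0
  0 0 0 0

0 5 3 0
0 0 0 0
0 0 0 0
0 0 0 0
0 0 0 0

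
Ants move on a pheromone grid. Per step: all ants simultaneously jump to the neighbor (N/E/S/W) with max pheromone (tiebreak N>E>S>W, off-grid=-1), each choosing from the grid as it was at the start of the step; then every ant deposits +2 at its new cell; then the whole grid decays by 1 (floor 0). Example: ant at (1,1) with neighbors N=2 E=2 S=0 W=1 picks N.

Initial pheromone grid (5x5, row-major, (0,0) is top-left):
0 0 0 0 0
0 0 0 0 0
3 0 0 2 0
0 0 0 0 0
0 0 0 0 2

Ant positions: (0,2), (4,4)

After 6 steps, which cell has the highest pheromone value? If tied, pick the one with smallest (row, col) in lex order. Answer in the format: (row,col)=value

Step 1: ant0:(0,2)->E->(0,3) | ant1:(4,4)->N->(3,4)
  grid max=2 at (2,0)
Step 2: ant0:(0,3)->E->(0,4) | ant1:(3,4)->S->(4,4)
  grid max=2 at (4,4)
Step 3: ant0:(0,4)->S->(1,4) | ant1:(4,4)->N->(3,4)
  grid max=1 at (1,4)
Step 4: ant0:(1,4)->N->(0,4) | ant1:(3,4)->S->(4,4)
  grid max=2 at (4,4)
Step 5: ant0:(0,4)->S->(1,4) | ant1:(4,4)->N->(3,4)
  grid max=1 at (1,4)
Step 6: ant0:(1,4)->N->(0,4) | ant1:(3,4)->S->(4,4)
  grid max=2 at (4,4)
Final grid:
  0 0 0 0 1
  0 0 0 0 0
  0 0 0 0 0
  0 0 0 0 0
  0 0 0 0 2
Max pheromone 2 at (4,4)

Answer: (4,4)=2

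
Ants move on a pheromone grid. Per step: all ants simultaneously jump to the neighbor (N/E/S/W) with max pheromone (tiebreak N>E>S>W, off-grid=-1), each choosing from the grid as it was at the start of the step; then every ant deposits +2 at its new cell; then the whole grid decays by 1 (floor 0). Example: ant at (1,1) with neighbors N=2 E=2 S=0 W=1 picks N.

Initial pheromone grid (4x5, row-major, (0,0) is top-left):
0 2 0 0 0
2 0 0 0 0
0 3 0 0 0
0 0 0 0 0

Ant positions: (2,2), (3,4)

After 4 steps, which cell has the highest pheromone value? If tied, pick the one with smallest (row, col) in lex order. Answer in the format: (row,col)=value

Step 1: ant0:(2,2)->W->(2,1) | ant1:(3,4)->N->(2,4)
  grid max=4 at (2,1)
Step 2: ant0:(2,1)->N->(1,1) | ant1:(2,4)->N->(1,4)
  grid max=3 at (2,1)
Step 3: ant0:(1,1)->S->(2,1) | ant1:(1,4)->N->(0,4)
  grid max=4 at (2,1)
Step 4: ant0:(2,1)->N->(1,1) | ant1:(0,4)->S->(1,4)
  grid max=3 at (2,1)
Final grid:
  0 0 0 0 0
  0 1 0 0 1
  0 3 0 0 0
  0 0 0 0 0
Max pheromone 3 at (2,1)

Answer: (2,1)=3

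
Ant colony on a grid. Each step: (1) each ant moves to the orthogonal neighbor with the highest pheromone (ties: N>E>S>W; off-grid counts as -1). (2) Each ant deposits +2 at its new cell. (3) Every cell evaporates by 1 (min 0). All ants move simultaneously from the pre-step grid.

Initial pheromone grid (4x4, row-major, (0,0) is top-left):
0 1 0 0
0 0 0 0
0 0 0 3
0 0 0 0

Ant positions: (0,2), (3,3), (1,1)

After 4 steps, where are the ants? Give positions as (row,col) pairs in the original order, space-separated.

Step 1: ant0:(0,2)->W->(0,1) | ant1:(3,3)->N->(2,3) | ant2:(1,1)->N->(0,1)
  grid max=4 at (0,1)
Step 2: ant0:(0,1)->E->(0,2) | ant1:(2,3)->N->(1,3) | ant2:(0,1)->E->(0,2)
  grid max=3 at (0,1)
Step 3: ant0:(0,2)->W->(0,1) | ant1:(1,3)->S->(2,3) | ant2:(0,2)->W->(0,1)
  grid max=6 at (0,1)
Step 4: ant0:(0,1)->E->(0,2) | ant1:(2,3)->N->(1,3) | ant2:(0,1)->E->(0,2)
  grid max=5 at (0,1)

(0,2) (1,3) (0,2)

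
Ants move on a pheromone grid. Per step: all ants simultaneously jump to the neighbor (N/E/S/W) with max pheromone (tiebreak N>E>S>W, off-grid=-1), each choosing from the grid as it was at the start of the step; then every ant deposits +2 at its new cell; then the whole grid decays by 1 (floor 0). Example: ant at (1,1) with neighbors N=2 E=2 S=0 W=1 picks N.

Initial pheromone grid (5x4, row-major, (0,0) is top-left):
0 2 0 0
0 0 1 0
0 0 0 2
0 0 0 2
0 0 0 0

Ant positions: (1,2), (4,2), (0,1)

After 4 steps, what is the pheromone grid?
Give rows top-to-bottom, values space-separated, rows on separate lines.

After step 1: ants at (0,2),(3,2),(0,2)
  0 1 3 0
  0 0 0 0
  0 0 0 1
  0 0 1 1
  0 0 0 0
After step 2: ants at (0,1),(3,3),(0,1)
  0 4 2 0
  0 0 0 0
  0 0 0 0
  0 0 0 2
  0 0 0 0
After step 3: ants at (0,2),(2,3),(0,2)
  0 3 5 0
  0 0 0 0
  0 0 0 1
  0 0 0 1
  0 0 0 0
After step 4: ants at (0,1),(3,3),(0,1)
  0 6 4 0
  0 0 0 0
  0 0 0 0
  0 0 0 2
  0 0 0 0

0 6 4 0
0 0 0 0
0 0 0 0
0 0 0 2
0 0 0 0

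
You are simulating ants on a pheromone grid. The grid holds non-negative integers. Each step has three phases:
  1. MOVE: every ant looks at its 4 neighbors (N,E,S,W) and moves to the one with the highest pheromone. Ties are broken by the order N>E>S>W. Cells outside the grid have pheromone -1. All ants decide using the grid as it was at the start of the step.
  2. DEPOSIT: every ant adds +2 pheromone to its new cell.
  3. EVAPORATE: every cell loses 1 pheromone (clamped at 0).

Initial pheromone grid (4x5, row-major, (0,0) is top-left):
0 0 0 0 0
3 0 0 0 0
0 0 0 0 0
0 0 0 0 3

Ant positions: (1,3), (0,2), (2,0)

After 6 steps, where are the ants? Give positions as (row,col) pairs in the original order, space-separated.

Step 1: ant0:(1,3)->N->(0,3) | ant1:(0,2)->E->(0,3) | ant2:(2,0)->N->(1,0)
  grid max=4 at (1,0)
Step 2: ant0:(0,3)->E->(0,4) | ant1:(0,3)->E->(0,4) | ant2:(1,0)->N->(0,0)
  grid max=3 at (0,4)
Step 3: ant0:(0,4)->W->(0,3) | ant1:(0,4)->W->(0,3) | ant2:(0,0)->S->(1,0)
  grid max=5 at (0,3)
Step 4: ant0:(0,3)->E->(0,4) | ant1:(0,3)->E->(0,4) | ant2:(1,0)->N->(0,0)
  grid max=5 at (0,4)
Step 5: ant0:(0,4)->W->(0,3) | ant1:(0,4)->W->(0,3) | ant2:(0,0)->S->(1,0)
  grid max=7 at (0,3)
Step 6: ant0:(0,3)->E->(0,4) | ant1:(0,3)->E->(0,4) | ant2:(1,0)->N->(0,0)
  grid max=7 at (0,4)

(0,4) (0,4) (0,0)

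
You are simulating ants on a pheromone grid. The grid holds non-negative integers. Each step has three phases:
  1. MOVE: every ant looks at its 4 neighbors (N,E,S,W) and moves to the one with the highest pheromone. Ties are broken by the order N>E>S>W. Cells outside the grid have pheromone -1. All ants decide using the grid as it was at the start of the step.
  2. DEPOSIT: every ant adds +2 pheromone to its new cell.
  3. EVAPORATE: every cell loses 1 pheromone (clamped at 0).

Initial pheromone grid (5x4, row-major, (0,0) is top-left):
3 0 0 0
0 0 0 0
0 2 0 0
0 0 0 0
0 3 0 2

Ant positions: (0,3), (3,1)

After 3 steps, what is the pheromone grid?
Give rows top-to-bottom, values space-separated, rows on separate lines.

After step 1: ants at (1,3),(4,1)
  2 0 0 0
  0 0 0 1
  0 1 0 0
  0 0 0 0
  0 4 0 1
After step 2: ants at (0,3),(3,1)
  1 0 0 1
  0 0 0 0
  0 0 0 0
  0 1 0 0
  0 3 0 0
After step 3: ants at (1,3),(4,1)
  0 0 0 0
  0 0 0 1
  0 0 0 0
  0 0 0 0
  0 4 0 0

0 0 0 0
0 0 0 1
0 0 0 0
0 0 0 0
0 4 0 0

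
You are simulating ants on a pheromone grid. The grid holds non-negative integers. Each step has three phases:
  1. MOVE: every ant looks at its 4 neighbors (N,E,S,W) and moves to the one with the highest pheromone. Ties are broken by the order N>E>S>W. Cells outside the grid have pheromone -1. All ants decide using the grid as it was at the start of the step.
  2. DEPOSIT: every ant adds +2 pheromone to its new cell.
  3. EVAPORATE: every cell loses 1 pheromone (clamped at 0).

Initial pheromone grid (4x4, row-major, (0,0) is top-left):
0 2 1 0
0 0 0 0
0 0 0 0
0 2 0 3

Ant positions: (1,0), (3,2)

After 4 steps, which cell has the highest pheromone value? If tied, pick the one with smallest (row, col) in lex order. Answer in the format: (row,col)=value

Answer: (3,3)=3

Derivation:
Step 1: ant0:(1,0)->N->(0,0) | ant1:(3,2)->E->(3,3)
  grid max=4 at (3,3)
Step 2: ant0:(0,0)->E->(0,1) | ant1:(3,3)->N->(2,3)
  grid max=3 at (3,3)
Step 3: ant0:(0,1)->E->(0,2) | ant1:(2,3)->S->(3,3)
  grid max=4 at (3,3)
Step 4: ant0:(0,2)->W->(0,1) | ant1:(3,3)->N->(2,3)
  grid max=3 at (3,3)
Final grid:
  0 2 0 0
  0 0 0 0
  0 0 0 1
  0 0 0 3
Max pheromone 3 at (3,3)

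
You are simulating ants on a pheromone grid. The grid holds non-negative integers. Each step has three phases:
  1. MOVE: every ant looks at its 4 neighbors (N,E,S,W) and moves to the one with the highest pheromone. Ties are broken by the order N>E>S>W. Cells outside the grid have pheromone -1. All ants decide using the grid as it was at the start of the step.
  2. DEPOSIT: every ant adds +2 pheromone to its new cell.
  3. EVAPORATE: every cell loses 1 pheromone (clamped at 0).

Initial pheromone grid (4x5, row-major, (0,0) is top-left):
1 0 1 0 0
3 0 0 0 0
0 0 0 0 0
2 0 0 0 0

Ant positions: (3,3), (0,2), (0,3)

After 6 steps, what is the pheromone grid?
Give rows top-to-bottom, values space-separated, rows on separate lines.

After step 1: ants at (2,3),(0,3),(0,2)
  0 0 2 1 0
  2 0 0 0 0
  0 0 0 1 0
  1 0 0 0 0
After step 2: ants at (1,3),(0,2),(0,3)
  0 0 3 2 0
  1 0 0 1 0
  0 0 0 0 0
  0 0 0 0 0
After step 3: ants at (0,3),(0,3),(0,2)
  0 0 4 5 0
  0 0 0 0 0
  0 0 0 0 0
  0 0 0 0 0
After step 4: ants at (0,2),(0,2),(0,3)
  0 0 7 6 0
  0 0 0 0 0
  0 0 0 0 0
  0 0 0 0 0
After step 5: ants at (0,3),(0,3),(0,2)
  0 0 8 9 0
  0 0 0 0 0
  0 0 0 0 0
  0 0 0 0 0
After step 6: ants at (0,2),(0,2),(0,3)
  0 0 11 10 0
  0 0 0 0 0
  0 0 0 0 0
  0 0 0 0 0

0 0 11 10 0
0 0 0 0 0
0 0 0 0 0
0 0 0 0 0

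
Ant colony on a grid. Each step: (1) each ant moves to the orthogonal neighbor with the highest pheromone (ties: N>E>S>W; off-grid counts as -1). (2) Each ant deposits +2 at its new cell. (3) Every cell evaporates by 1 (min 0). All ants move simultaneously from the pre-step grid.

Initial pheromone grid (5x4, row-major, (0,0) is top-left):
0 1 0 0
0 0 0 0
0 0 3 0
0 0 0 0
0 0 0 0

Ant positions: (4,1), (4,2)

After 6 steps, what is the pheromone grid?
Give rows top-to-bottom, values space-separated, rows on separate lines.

After step 1: ants at (3,1),(3,2)
  0 0 0 0
  0 0 0 0
  0 0 2 0
  0 1 1 0
  0 0 0 0
After step 2: ants at (3,2),(2,2)
  0 0 0 0
  0 0 0 0
  0 0 3 0
  0 0 2 0
  0 0 0 0
After step 3: ants at (2,2),(3,2)
  0 0 0 0
  0 0 0 0
  0 0 4 0
  0 0 3 0
  0 0 0 0
After step 4: ants at (3,2),(2,2)
  0 0 0 0
  0 0 0 0
  0 0 5 0
  0 0 4 0
  0 0 0 0
After step 5: ants at (2,2),(3,2)
  0 0 0 0
  0 0 0 0
  0 0 6 0
  0 0 5 0
  0 0 0 0
After step 6: ants at (3,2),(2,2)
  0 0 0 0
  0 0 0 0
  0 0 7 0
  0 0 6 0
  0 0 0 0

0 0 0 0
0 0 0 0
0 0 7 0
0 0 6 0
0 0 0 0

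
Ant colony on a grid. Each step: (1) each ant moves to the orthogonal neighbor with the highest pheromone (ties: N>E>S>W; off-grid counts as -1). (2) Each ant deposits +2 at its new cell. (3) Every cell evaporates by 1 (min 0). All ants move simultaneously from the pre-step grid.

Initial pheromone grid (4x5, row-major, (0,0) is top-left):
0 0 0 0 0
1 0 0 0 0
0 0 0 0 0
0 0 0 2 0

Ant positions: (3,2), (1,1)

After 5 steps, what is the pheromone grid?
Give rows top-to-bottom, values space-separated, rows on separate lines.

After step 1: ants at (3,3),(1,0)
  0 0 0 0 0
  2 0 0 0 0
  0 0 0 0 0
  0 0 0 3 0
After step 2: ants at (2,3),(0,0)
  1 0 0 0 0
  1 0 0 0 0
  0 0 0 1 0
  0 0 0 2 0
After step 3: ants at (3,3),(1,0)
  0 0 0 0 0
  2 0 0 0 0
  0 0 0 0 0
  0 0 0 3 0
After step 4: ants at (2,3),(0,0)
  1 0 0 0 0
  1 0 0 0 0
  0 0 0 1 0
  0 0 0 2 0
After step 5: ants at (3,3),(1,0)
  0 0 0 0 0
  2 0 0 0 0
  0 0 0 0 0
  0 0 0 3 0

0 0 0 0 0
2 0 0 0 0
0 0 0 0 0
0 0 0 3 0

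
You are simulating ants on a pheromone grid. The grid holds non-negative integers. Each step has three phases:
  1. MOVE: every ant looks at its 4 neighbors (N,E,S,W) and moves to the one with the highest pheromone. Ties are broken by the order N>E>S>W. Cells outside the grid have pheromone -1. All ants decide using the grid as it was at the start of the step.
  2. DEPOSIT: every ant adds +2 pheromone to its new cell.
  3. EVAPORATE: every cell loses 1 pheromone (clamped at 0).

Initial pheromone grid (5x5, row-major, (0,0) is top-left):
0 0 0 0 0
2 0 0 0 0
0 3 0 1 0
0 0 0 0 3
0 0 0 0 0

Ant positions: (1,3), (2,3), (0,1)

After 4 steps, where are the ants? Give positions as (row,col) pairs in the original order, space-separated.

Step 1: ant0:(1,3)->S->(2,3) | ant1:(2,3)->N->(1,3) | ant2:(0,1)->E->(0,2)
  grid max=2 at (2,1)
Step 2: ant0:(2,3)->N->(1,3) | ant1:(1,3)->S->(2,3) | ant2:(0,2)->E->(0,3)
  grid max=3 at (2,3)
Step 3: ant0:(1,3)->S->(2,3) | ant1:(2,3)->N->(1,3) | ant2:(0,3)->S->(1,3)
  grid max=5 at (1,3)
Step 4: ant0:(2,3)->N->(1,3) | ant1:(1,3)->S->(2,3) | ant2:(1,3)->S->(2,3)
  grid max=7 at (2,3)

(1,3) (2,3) (2,3)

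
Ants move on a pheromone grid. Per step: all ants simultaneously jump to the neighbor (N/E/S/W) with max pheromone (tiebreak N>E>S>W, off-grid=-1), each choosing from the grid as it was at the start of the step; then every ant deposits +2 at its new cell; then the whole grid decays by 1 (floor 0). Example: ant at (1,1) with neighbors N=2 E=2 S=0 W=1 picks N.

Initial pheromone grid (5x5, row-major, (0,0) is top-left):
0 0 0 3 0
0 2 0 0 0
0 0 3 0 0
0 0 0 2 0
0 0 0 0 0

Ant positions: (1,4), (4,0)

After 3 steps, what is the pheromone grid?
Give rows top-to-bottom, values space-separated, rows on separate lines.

After step 1: ants at (0,4),(3,0)
  0 0 0 2 1
  0 1 0 0 0
  0 0 2 0 0
  1 0 0 1 0
  0 0 0 0 0
After step 2: ants at (0,3),(2,0)
  0 0 0 3 0
  0 0 0 0 0
  1 0 1 0 0
  0 0 0 0 0
  0 0 0 0 0
After step 3: ants at (0,4),(1,0)
  0 0 0 2 1
  1 0 0 0 0
  0 0 0 0 0
  0 0 0 0 0
  0 0 0 0 0

0 0 0 2 1
1 0 0 0 0
0 0 0 0 0
0 0 0 0 0
0 0 0 0 0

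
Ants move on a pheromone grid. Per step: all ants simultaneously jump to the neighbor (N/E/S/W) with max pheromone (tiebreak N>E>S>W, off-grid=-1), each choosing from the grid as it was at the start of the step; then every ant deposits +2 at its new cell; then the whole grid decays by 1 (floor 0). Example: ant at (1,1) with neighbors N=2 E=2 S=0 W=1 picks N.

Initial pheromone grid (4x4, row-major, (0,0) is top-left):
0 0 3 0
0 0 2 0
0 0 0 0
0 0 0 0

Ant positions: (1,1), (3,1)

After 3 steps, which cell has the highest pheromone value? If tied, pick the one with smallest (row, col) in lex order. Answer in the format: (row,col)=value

Answer: (1,2)=5

Derivation:
Step 1: ant0:(1,1)->E->(1,2) | ant1:(3,1)->N->(2,1)
  grid max=3 at (1,2)
Step 2: ant0:(1,2)->N->(0,2) | ant1:(2,1)->N->(1,1)
  grid max=3 at (0,2)
Step 3: ant0:(0,2)->S->(1,2) | ant1:(1,1)->E->(1,2)
  grid max=5 at (1,2)
Final grid:
  0 0 2 0
  0 0 5 0
  0 0 0 0
  0 0 0 0
Max pheromone 5 at (1,2)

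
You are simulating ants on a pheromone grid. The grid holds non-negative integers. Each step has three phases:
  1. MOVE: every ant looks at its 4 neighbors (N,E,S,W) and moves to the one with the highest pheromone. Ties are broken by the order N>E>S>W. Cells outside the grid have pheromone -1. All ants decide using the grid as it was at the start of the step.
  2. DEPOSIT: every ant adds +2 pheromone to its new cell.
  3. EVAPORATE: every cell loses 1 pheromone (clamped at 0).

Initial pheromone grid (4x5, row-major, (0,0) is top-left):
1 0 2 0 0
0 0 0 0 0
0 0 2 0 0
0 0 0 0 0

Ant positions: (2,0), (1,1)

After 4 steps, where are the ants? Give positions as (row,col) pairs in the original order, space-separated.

Step 1: ant0:(2,0)->N->(1,0) | ant1:(1,1)->N->(0,1)
  grid max=1 at (0,1)
Step 2: ant0:(1,0)->N->(0,0) | ant1:(0,1)->E->(0,2)
  grid max=2 at (0,2)
Step 3: ant0:(0,0)->E->(0,1) | ant1:(0,2)->E->(0,3)
  grid max=1 at (0,1)
Step 4: ant0:(0,1)->E->(0,2) | ant1:(0,3)->W->(0,2)
  grid max=4 at (0,2)

(0,2) (0,2)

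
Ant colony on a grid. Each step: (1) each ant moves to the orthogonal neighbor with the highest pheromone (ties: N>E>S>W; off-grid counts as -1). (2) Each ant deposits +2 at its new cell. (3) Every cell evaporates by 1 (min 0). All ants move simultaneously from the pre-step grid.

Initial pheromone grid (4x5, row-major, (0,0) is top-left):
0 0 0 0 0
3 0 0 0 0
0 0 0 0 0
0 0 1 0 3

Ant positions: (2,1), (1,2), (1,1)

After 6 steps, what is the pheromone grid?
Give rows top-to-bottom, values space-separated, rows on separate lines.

After step 1: ants at (1,1),(0,2),(1,0)
  0 0 1 0 0
  4 1 0 0 0
  0 0 0 0 0
  0 0 0 0 2
After step 2: ants at (1,0),(0,3),(1,1)
  0 0 0 1 0
  5 2 0 0 0
  0 0 0 0 0
  0 0 0 0 1
After step 3: ants at (1,1),(0,4),(1,0)
  0 0 0 0 1
  6 3 0 0 0
  0 0 0 0 0
  0 0 0 0 0
After step 4: ants at (1,0),(1,4),(1,1)
  0 0 0 0 0
  7 4 0 0 1
  0 0 0 0 0
  0 0 0 0 0
After step 5: ants at (1,1),(0,4),(1,0)
  0 0 0 0 1
  8 5 0 0 0
  0 0 0 0 0
  0 0 0 0 0
After step 6: ants at (1,0),(1,4),(1,1)
  0 0 0 0 0
  9 6 0 0 1
  0 0 0 0 0
  0 0 0 0 0

0 0 0 0 0
9 6 0 0 1
0 0 0 0 0
0 0 0 0 0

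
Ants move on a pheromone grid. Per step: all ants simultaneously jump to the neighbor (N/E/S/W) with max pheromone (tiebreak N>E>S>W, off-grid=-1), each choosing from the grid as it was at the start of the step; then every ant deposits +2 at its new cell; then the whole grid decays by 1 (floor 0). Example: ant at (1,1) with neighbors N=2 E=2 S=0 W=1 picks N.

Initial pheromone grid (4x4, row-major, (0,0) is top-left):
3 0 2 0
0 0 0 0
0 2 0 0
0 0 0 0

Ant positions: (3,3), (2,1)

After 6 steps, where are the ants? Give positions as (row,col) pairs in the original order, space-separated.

Step 1: ant0:(3,3)->N->(2,3) | ant1:(2,1)->N->(1,1)
  grid max=2 at (0,0)
Step 2: ant0:(2,3)->N->(1,3) | ant1:(1,1)->S->(2,1)
  grid max=2 at (2,1)
Step 3: ant0:(1,3)->N->(0,3) | ant1:(2,1)->N->(1,1)
  grid max=1 at (0,3)
Step 4: ant0:(0,3)->S->(1,3) | ant1:(1,1)->S->(2,1)
  grid max=2 at (2,1)
Step 5: ant0:(1,3)->N->(0,3) | ant1:(2,1)->N->(1,1)
  grid max=1 at (0,3)
Step 6: ant0:(0,3)->S->(1,3) | ant1:(1,1)->S->(2,1)
  grid max=2 at (2,1)

(1,3) (2,1)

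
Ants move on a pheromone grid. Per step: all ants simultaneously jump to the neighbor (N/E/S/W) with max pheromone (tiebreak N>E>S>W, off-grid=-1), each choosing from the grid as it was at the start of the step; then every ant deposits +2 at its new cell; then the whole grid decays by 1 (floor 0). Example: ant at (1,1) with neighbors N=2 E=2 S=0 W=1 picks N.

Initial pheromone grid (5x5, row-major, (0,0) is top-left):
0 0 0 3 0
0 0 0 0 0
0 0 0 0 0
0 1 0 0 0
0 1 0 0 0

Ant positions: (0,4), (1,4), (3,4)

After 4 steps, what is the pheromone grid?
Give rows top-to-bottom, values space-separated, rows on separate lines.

After step 1: ants at (0,3),(0,4),(2,4)
  0 0 0 4 1
  0 0 0 0 0
  0 0 0 0 1
  0 0 0 0 0
  0 0 0 0 0
After step 2: ants at (0,4),(0,3),(1,4)
  0 0 0 5 2
  0 0 0 0 1
  0 0 0 0 0
  0 0 0 0 0
  0 0 0 0 0
After step 3: ants at (0,3),(0,4),(0,4)
  0 0 0 6 5
  0 0 0 0 0
  0 0 0 0 0
  0 0 0 0 0
  0 0 0 0 0
After step 4: ants at (0,4),(0,3),(0,3)
  0 0 0 9 6
  0 0 0 0 0
  0 0 0 0 0
  0 0 0 0 0
  0 0 0 0 0

0 0 0 9 6
0 0 0 0 0
0 0 0 0 0
0 0 0 0 0
0 0 0 0 0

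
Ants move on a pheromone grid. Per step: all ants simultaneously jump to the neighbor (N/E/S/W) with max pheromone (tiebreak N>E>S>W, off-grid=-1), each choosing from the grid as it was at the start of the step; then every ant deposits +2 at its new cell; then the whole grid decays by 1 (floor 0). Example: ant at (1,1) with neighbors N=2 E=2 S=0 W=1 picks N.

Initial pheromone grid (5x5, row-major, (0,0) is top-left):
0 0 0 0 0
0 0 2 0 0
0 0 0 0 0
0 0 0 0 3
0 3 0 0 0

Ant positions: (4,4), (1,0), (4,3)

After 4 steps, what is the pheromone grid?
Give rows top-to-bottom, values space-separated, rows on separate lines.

After step 1: ants at (3,4),(0,0),(3,3)
  1 0 0 0 0
  0 0 1 0 0
  0 0 0 0 0
  0 0 0 1 4
  0 2 0 0 0
After step 2: ants at (3,3),(0,1),(3,4)
  0 1 0 0 0
  0 0 0 0 0
  0 0 0 0 0
  0 0 0 2 5
  0 1 0 0 0
After step 3: ants at (3,4),(0,2),(3,3)
  0 0 1 0 0
  0 0 0 0 0
  0 0 0 0 0
  0 0 0 3 6
  0 0 0 0 0
After step 4: ants at (3,3),(0,3),(3,4)
  0 0 0 1 0
  0 0 0 0 0
  0 0 0 0 0
  0 0 0 4 7
  0 0 0 0 0

0 0 0 1 0
0 0 0 0 0
0 0 0 0 0
0 0 0 4 7
0 0 0 0 0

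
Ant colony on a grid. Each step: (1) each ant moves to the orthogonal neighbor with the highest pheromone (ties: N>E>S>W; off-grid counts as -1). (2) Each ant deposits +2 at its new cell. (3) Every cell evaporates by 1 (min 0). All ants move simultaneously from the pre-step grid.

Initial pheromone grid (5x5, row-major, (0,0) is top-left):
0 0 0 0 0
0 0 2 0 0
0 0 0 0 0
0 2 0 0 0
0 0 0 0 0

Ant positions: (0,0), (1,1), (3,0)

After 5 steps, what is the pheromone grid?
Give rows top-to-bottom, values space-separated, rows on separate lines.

After step 1: ants at (0,1),(1,2),(3,1)
  0 1 0 0 0
  0 0 3 0 0
  0 0 0 0 0
  0 3 0 0 0
  0 0 0 0 0
After step 2: ants at (0,2),(0,2),(2,1)
  0 0 3 0 0
  0 0 2 0 0
  0 1 0 0 0
  0 2 0 0 0
  0 0 0 0 0
After step 3: ants at (1,2),(1,2),(3,1)
  0 0 2 0 0
  0 0 5 0 0
  0 0 0 0 0
  0 3 0 0 0
  0 0 0 0 0
After step 4: ants at (0,2),(0,2),(2,1)
  0 0 5 0 0
  0 0 4 0 0
  0 1 0 0 0
  0 2 0 0 0
  0 0 0 0 0
After step 5: ants at (1,2),(1,2),(3,1)
  0 0 4 0 0
  0 0 7 0 0
  0 0 0 0 0
  0 3 0 0 0
  0 0 0 0 0

0 0 4 0 0
0 0 7 0 0
0 0 0 0 0
0 3 0 0 0
0 0 0 0 0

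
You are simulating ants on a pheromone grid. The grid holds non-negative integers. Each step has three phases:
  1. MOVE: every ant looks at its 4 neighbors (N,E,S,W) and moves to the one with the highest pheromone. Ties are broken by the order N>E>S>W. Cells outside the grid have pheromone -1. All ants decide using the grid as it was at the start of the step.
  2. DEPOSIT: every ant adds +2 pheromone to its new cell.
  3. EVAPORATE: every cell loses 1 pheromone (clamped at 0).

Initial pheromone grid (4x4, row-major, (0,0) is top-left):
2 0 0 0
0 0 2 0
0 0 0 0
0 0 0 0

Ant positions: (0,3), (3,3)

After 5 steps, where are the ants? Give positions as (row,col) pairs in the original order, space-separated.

Step 1: ant0:(0,3)->S->(1,3) | ant1:(3,3)->N->(2,3)
  grid max=1 at (0,0)
Step 2: ant0:(1,3)->S->(2,3) | ant1:(2,3)->N->(1,3)
  grid max=2 at (1,3)
Step 3: ant0:(2,3)->N->(1,3) | ant1:(1,3)->S->(2,3)
  grid max=3 at (1,3)
Step 4: ant0:(1,3)->S->(2,3) | ant1:(2,3)->N->(1,3)
  grid max=4 at (1,3)
Step 5: ant0:(2,3)->N->(1,3) | ant1:(1,3)->S->(2,3)
  grid max=5 at (1,3)

(1,3) (2,3)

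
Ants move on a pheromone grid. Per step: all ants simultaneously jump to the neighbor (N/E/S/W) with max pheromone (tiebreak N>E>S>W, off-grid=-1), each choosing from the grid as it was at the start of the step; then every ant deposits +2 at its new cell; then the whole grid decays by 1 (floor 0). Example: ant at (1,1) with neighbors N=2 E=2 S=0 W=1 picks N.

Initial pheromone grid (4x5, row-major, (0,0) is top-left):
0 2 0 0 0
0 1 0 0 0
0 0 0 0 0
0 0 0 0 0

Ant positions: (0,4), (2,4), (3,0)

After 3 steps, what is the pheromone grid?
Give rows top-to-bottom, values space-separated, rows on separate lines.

After step 1: ants at (1,4),(1,4),(2,0)
  0 1 0 0 0
  0 0 0 0 3
  1 0 0 0 0
  0 0 0 0 0
After step 2: ants at (0,4),(0,4),(1,0)
  0 0 0 0 3
  1 0 0 0 2
  0 0 0 0 0
  0 0 0 0 0
After step 3: ants at (1,4),(1,4),(0,0)
  1 0 0 0 2
  0 0 0 0 5
  0 0 0 0 0
  0 0 0 0 0

1 0 0 0 2
0 0 0 0 5
0 0 0 0 0
0 0 0 0 0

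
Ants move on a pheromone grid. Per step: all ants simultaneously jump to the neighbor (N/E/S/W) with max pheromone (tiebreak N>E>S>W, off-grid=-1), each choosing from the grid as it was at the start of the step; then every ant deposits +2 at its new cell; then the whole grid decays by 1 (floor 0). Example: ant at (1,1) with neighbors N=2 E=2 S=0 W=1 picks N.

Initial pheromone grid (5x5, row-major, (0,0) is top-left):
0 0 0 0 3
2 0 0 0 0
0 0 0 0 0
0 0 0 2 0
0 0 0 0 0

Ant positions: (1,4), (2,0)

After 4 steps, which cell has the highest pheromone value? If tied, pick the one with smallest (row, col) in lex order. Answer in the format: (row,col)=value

Answer: (0,4)=3

Derivation:
Step 1: ant0:(1,4)->N->(0,4) | ant1:(2,0)->N->(1,0)
  grid max=4 at (0,4)
Step 2: ant0:(0,4)->S->(1,4) | ant1:(1,0)->N->(0,0)
  grid max=3 at (0,4)
Step 3: ant0:(1,4)->N->(0,4) | ant1:(0,0)->S->(1,0)
  grid max=4 at (0,4)
Step 4: ant0:(0,4)->S->(1,4) | ant1:(1,0)->N->(0,0)
  grid max=3 at (0,4)
Final grid:
  1 0 0 0 3
  2 0 0 0 1
  0 0 0 0 0
  0 0 0 0 0
  0 0 0 0 0
Max pheromone 3 at (0,4)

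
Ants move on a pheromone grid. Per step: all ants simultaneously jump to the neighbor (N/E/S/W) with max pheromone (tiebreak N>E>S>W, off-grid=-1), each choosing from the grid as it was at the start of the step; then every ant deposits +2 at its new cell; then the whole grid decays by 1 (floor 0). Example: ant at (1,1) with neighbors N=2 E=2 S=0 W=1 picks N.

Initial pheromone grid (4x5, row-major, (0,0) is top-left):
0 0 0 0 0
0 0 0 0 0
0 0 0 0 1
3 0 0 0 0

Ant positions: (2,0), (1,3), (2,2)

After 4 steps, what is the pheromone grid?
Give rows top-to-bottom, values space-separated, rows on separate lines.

After step 1: ants at (3,0),(0,3),(1,2)
  0 0 0 1 0
  0 0 1 0 0
  0 0 0 0 0
  4 0 0 0 0
After step 2: ants at (2,0),(0,4),(0,2)
  0 0 1 0 1
  0 0 0 0 0
  1 0 0 0 0
  3 0 0 0 0
After step 3: ants at (3,0),(1,4),(0,3)
  0 0 0 1 0
  0 0 0 0 1
  0 0 0 0 0
  4 0 0 0 0
After step 4: ants at (2,0),(0,4),(0,4)
  0 0 0 0 3
  0 0 0 0 0
  1 0 0 0 0
  3 0 0 0 0

0 0 0 0 3
0 0 0 0 0
1 0 0 0 0
3 0 0 0 0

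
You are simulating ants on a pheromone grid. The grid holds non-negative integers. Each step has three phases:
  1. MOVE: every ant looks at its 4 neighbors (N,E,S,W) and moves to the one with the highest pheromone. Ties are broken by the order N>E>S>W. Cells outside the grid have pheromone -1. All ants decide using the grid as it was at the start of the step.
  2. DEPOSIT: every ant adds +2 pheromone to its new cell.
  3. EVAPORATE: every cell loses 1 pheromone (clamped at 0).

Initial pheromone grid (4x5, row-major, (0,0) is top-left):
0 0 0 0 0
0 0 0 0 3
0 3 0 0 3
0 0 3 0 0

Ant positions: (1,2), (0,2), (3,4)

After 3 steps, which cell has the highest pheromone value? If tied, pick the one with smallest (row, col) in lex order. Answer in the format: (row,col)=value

Answer: (2,4)=4

Derivation:
Step 1: ant0:(1,2)->N->(0,2) | ant1:(0,2)->E->(0,3) | ant2:(3,4)->N->(2,4)
  grid max=4 at (2,4)
Step 2: ant0:(0,2)->E->(0,3) | ant1:(0,3)->W->(0,2) | ant2:(2,4)->N->(1,4)
  grid max=3 at (1,4)
Step 3: ant0:(0,3)->W->(0,2) | ant1:(0,2)->E->(0,3) | ant2:(1,4)->S->(2,4)
  grid max=4 at (2,4)
Final grid:
  0 0 3 3 0
  0 0 0 0 2
  0 0 0 0 4
  0 0 0 0 0
Max pheromone 4 at (2,4)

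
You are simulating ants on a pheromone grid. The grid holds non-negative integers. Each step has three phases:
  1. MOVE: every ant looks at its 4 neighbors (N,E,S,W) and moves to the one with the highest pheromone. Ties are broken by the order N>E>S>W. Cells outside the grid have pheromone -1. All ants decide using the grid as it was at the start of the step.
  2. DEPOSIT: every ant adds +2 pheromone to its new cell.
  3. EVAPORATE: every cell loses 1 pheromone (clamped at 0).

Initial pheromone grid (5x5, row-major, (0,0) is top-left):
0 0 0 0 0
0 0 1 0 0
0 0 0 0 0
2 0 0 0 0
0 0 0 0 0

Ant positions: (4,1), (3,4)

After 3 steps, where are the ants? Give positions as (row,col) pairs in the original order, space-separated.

Step 1: ant0:(4,1)->N->(3,1) | ant1:(3,4)->N->(2,4)
  grid max=1 at (2,4)
Step 2: ant0:(3,1)->W->(3,0) | ant1:(2,4)->N->(1,4)
  grid max=2 at (3,0)
Step 3: ant0:(3,0)->N->(2,0) | ant1:(1,4)->N->(0,4)
  grid max=1 at (0,4)

(2,0) (0,4)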